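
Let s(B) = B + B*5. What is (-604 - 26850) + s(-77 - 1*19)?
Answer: -28030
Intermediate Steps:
s(B) = 6*B (s(B) = B + 5*B = 6*B)
(-604 - 26850) + s(-77 - 1*19) = (-604 - 26850) + 6*(-77 - 1*19) = -27454 + 6*(-77 - 19) = -27454 + 6*(-96) = -27454 - 576 = -28030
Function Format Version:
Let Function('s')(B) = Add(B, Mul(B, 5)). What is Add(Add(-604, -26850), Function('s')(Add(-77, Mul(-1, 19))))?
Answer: -28030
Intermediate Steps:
Function('s')(B) = Mul(6, B) (Function('s')(B) = Add(B, Mul(5, B)) = Mul(6, B))
Add(Add(-604, -26850), Function('s')(Add(-77, Mul(-1, 19)))) = Add(Add(-604, -26850), Mul(6, Add(-77, Mul(-1, 19)))) = Add(-27454, Mul(6, Add(-77, -19))) = Add(-27454, Mul(6, -96)) = Add(-27454, -576) = -28030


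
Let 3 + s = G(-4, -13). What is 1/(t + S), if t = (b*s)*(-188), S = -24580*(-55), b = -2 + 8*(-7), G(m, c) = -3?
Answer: 1/1286476 ≈ 7.7732e-7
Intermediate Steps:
b = -58 (b = -2 - 56 = -58)
s = -6 (s = -3 - 3 = -6)
S = 1351900
t = -65424 (t = -58*(-6)*(-188) = 348*(-188) = -65424)
1/(t + S) = 1/(-65424 + 1351900) = 1/1286476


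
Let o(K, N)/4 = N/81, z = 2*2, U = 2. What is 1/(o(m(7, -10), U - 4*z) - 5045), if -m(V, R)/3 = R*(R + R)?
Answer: -81/408701 ≈ -0.00019819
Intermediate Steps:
m(V, R) = -6*R**2 (m(V, R) = -3*R*(R + R) = -3*R*2*R = -6*R**2)
z = 4
o(K, N) = 4*N/81 (o(K, N) = 4*(N/81) = 4*N/81)
1/(o(m(7, -10), U - 4*z) - 5045) = 1/(4*(2 - 4*4)/81 - 5045) = 1/(4*(2 - 16)/81 - 5045) = 1/((4/81)*(-14) - 5045) = 1/(-56/81 - 5045) = 1/(-408701/81) = -81/408701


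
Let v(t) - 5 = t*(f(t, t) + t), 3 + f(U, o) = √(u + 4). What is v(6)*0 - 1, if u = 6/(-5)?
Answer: -1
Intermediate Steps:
u = -6/5 (u = 6*(-⅕) = -6/5 ≈ -1.2000)
f(U, o) = -3 + √70/5 (f(U, o) = -3 + √(-6/5 + 4) = -3 + √(14/5) = -3 + √70/5)
v(t) = 5 + t*(-3 + t + √70/5) (v(t) = 5 + t*((-3 + √70/5) + t) = 5 + t*(-3 + t + √70/5))
v(6)*0 - 1 = (5 + 6² - ⅕*6*(15 - √70))*0 - 1 = (5 + 36 + (-18 + 6*√70/5))*0 - 1 = (23 + 6*√70/5)*0 - 1 = 0 - 1 = -1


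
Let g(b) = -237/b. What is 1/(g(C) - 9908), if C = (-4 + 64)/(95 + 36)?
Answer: -20/208509 ≈ -9.5919e-5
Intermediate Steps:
C = 60/131 ≈ 0.45802
1/(g(C) - 9908) = 1/(-237/60/131 - 9908) = 1/(-237*131/60 - 9908) = 1/(-10349/20 - 9908) = 1/(-208509/20) = -20/208509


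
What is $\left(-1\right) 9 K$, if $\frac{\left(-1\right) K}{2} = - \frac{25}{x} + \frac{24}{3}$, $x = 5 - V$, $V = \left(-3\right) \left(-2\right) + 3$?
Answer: $\frac{513}{2} \approx 256.5$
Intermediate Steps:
$V = 9$ ($V = 6 + 3 = 9$)
$x = -4$ ($x = 5 - 9 = -4$)
$K = - \frac{57}{2}$ ($K = - 2 \left(- \frac{25}{-4} + \frac{24}{3}\right) = - 2 \left(\left(-25\right) \left(- \frac{1}{4}\right) + 24 \cdot \frac{1}{3}\right) = - 2 \left(\frac{25}{4} + 8\right) = \left(-2\right) \frac{57}{4} = - \frac{57}{2} \approx -28.5$)
$\left(-1\right) 9 K = \left(-1\right) 9 \left(- \frac{57}{2}\right) = \left(-9\right) \left(- \frac{57}{2}\right) = \frac{513}{2}$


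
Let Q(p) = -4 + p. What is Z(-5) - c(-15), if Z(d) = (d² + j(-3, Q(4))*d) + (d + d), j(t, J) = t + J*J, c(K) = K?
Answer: 45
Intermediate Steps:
j(t, J) = t + J²
Z(d) = d² - d (Z(d) = (d² + (-3 + (-4 + 4)²)*d) + (d + d) = (d² + (-3 + 0²)*d) + 2*d = (d² + (-3 + 0)*d) + 2*d = (d² - 3*d) + 2*d = d² - d)
Z(-5) - c(-15) = -5*(-1 - 5) - 1*(-15) = -5*(-6) + 15 = 30 + 15 = 45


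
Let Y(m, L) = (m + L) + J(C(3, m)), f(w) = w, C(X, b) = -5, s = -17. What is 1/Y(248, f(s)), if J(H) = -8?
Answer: 1/223 ≈ 0.0044843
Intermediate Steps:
Y(m, L) = -8 + L + m (Y(m, L) = (m + L) - 8 = (L + m) - 8 = -8 + L + m)
1/Y(248, f(s)) = 1/(-8 - 17 + 248) = 1/223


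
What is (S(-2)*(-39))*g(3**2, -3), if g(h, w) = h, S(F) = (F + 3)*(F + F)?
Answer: 1404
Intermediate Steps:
S(F) = 2*F*(3 + F) (S(F) = (3 + F)*(2*F) = 2*F*(3 + F))
(S(-2)*(-39))*g(3**2, -3) = ((2*(-2)*(3 - 2))*(-39))*3**2 = ((2*(-2)*1)*(-39))*9 = -4*(-39)*9 = 156*9 = 1404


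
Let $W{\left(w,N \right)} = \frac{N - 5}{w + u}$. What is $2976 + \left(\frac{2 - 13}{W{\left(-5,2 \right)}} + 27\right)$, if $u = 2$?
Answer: $2992$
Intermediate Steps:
$W{\left(w,N \right)} = \frac{-5 + N}{2 + w}$ ($W{\left(w,N \right)} = \frac{N - 5}{w + 2} = \frac{-5 + N}{2 + w}$)
$2976 + \left(\frac{2 - 13}{W{\left(-5,2 \right)}} + 27\right) = 2976 + \left(\frac{2 - 13}{\frac{1}{2 - 5} \left(-5 + 2\right)} + 27\right) = 2976 + \left(- \frac{11}{\frac{1}{-3} \left(-3\right)} + 27\right) = 2976 + \left(- \frac{11}{\left(- \frac{1}{3}\right) \left(-3\right)} + 27\right) = 2976 + \left(- \frac{11}{1} + 27\right) = 2976 + \left(\left(-11\right) 1 + 27\right) = 2976 + \left(-11 + 27\right) = 2976 + 16 = 2992$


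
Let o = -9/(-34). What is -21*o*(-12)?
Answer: 1134/17 ≈ 66.706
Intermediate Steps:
o = 9/34 (o = -9*(-1/34) = 9/34 ≈ 0.26471)
-21*o*(-12) = -21*9/34*(-12) = -189/34*(-12) = 1134/17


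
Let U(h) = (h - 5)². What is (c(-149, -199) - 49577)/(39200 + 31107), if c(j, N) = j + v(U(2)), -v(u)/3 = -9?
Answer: -49699/70307 ≈ -0.70689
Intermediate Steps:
U(h) = (-5 + h)²
v(u) = 27 (v(u) = -3*(-9) = 27)
c(j, N) = 27 + j (c(j, N) = j + 27 = 27 + j)
(c(-149, -199) - 49577)/(39200 + 31107) = ((27 - 149) - 49577)/(39200 + 31107) = (-122 - 49577)/70307 = -49699*1/70307 = -49699/70307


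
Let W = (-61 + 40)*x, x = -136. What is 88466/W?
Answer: 6319/204 ≈ 30.975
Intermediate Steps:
W = 2856 (W = (-61 + 40)*(-136) = -21*(-136) = 2856)
88466/W = 88466/2856 = 88466*(1/2856) = 6319/204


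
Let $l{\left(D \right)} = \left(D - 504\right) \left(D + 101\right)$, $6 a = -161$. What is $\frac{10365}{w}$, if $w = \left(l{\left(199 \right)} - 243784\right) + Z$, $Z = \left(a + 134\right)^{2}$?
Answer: $- \frac{74628}{2331355} \approx -0.032011$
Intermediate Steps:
$a = - \frac{161}{6}$ ($a = \frac{1}{6} \left(-161\right) = - \frac{161}{6} \approx -26.833$)
$l{\left(D \right)} = \left(-504 + D\right) \left(101 + D\right)$
$Z = \frac{413449}{36}$ ($Z = \left(- \frac{161}{6} + 134\right)^{2} = \left(\frac{643}{6}\right)^{2} = \frac{413449}{36} \approx 11485.0$)
$w = - \frac{11656775}{36}$ ($w = \left(\left(-50904 + 199^{2} - 80197\right) - 243784\right) + \frac{413449}{36} = \left(\left(-50904 + 39601 - 80197\right) - 243784\right) + \frac{413449}{36} = \left(-91500 - 243784\right) + \frac{413449}{36} = -335284 + \frac{413449}{36} = - \frac{11656775}{36} \approx -3.238 \cdot 10^{5}$)
$\frac{10365}{w} = \frac{10365}{- \frac{11656775}{36}} = 10365 \left(- \frac{36}{11656775}\right) = - \frac{74628}{2331355}$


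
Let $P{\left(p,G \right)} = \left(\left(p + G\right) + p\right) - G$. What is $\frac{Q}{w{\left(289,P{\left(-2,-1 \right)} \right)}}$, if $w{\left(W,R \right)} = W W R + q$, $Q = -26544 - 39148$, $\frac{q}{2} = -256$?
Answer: $\frac{16423}{83649} \approx 0.19633$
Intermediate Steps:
$q = -512$ ($q = 2 \left(-256\right) = -512$)
$P{\left(p,G \right)} = 2 p$ ($P{\left(p,G \right)} = \left(\left(G + p\right) + p\right) - G = \left(G + 2 p\right) - G = 2 p$)
$Q = -65692$
$w{\left(W,R \right)} = -512 + R W^{2}$ ($w{\left(W,R \right)} = W W R - 512 = W^{2} R - 512 = R W^{2} - 512 = -512 + R W^{2}$)
$\frac{Q}{w{\left(289,P{\left(-2,-1 \right)} \right)}} = - \frac{65692}{-512 + 2 \left(-2\right) 289^{2}} = - \frac{65692}{-512 - 334084} = - \frac{65692}{-334596} = \left(-65692\right) \left(- \frac{1}{334596}\right) = \frac{16423}{83649}$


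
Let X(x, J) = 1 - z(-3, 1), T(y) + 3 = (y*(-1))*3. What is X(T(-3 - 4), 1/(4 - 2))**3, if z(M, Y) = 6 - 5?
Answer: 0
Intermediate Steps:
z(M, Y) = 1
T(y) = -3 - 3*y (T(y) = -3 + (y*(-1))*3 = -3 - y*3 = -3 - 3*y)
X(x, J) = 0 (X(x, J) = 1 - 1*1 = 1 - 1 = 0)
X(T(-3 - 4), 1/(4 - 2))**3 = 0**3 = 0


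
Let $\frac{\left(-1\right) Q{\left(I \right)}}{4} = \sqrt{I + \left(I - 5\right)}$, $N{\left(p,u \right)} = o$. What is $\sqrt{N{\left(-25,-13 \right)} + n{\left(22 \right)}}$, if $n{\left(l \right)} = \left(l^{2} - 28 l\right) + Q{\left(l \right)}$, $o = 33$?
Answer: $\sqrt{-99 - 4 \sqrt{39}} \approx 11.135 i$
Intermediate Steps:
$N{\left(p,u \right)} = 33$
$Q{\left(I \right)} = - 4 \sqrt{-5 + 2 I}$ ($Q{\left(I \right)} = - 4 \sqrt{I + \left(I - 5\right)} = - 4 \sqrt{I + \left(-5 + I\right)} = - 4 \sqrt{-5 + 2 I}$)
$n{\left(l \right)} = l^{2} - 28 l - 4 \sqrt{-5 + 2 l}$ ($n{\left(l \right)} = \left(l^{2} - 28 l\right) - 4 \sqrt{-5 + 2 l} = l^{2} - 28 l - 4 \sqrt{-5 + 2 l}$)
$\sqrt{N{\left(-25,-13 \right)} + n{\left(22 \right)}} = \sqrt{33 - \left(616 - 484 + 4 \sqrt{-5 + 2 \cdot 22}\right)} = \sqrt{33 - \left(132 + 4 \sqrt{-5 + 44}\right)} = \sqrt{33 - \left(132 + 4 \sqrt{39}\right)} = \sqrt{-99 - 4 \sqrt{39}}$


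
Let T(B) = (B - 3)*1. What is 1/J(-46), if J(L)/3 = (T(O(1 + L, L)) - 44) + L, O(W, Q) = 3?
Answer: -1/270 ≈ -0.0037037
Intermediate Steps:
T(B) = -3 + B (T(B) = (-3 + B)*1 = -3 + B)
J(L) = -132 + 3*L (J(L) = 3*(((-3 + 3) - 44) + L) = 3*((0 - 44) + L) = 3*(-44 + L) = -132 + 3*L)
1/J(-46) = 1/(-132 + 3*(-46)) = 1/(-132 - 138) = 1/(-270) = -1/270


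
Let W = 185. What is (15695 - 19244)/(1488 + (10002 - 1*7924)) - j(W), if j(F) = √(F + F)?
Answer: -3549/3566 - √370 ≈ -20.231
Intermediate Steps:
j(F) = √2*√F (j(F) = √(2*F) = √2*√F)
(15695 - 19244)/(1488 + (10002 - 1*7924)) - j(W) = (15695 - 19244)/(1488 + (10002 - 1*7924)) - √2*√185 = -3549/(1488 + (10002 - 7924)) - √370 = -3549/(1488 + 2078) - √370 = -3549/3566 - √370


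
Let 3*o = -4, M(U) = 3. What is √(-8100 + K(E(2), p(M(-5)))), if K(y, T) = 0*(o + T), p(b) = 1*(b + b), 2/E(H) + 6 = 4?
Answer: 90*I ≈ 90.0*I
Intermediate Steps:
o = -4/3 (o = (⅓)*(-4) = -4/3 ≈ -1.3333)
E(H) = -1 (E(H) = 2/(-6 + 4) = 2/(-2) = 2*(-½) = -1)
p(b) = 2*b (p(b) = 1*(2*b) = 2*b)
K(y, T) = 0 (K(y, T) = 0*(-4/3 + T) = 0)
√(-8100 + K(E(2), p(M(-5)))) = √(-8100 + 0) = √(-8100) = 90*I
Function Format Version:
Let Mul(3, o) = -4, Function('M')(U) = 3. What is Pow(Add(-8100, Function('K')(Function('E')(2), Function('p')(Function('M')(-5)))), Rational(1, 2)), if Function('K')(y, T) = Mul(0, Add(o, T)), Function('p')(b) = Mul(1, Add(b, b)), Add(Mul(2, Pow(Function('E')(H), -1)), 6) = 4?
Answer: Mul(90, I) ≈ Mul(90.000, I)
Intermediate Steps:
o = Rational(-4, 3) (o = Mul(Rational(1, 3), -4) = Rational(-4, 3) ≈ -1.3333)
Function('E')(H) = -1 (Function('E')(H) = Mul(2, Pow(Add(-6, 4), -1)) = Mul(2, Pow(-2, -1)) = Mul(2, Rational(-1, 2)) = -1)
Function('p')(b) = Mul(2, b) (Function('p')(b) = Mul(1, Mul(2, b)) = Mul(2, b))
Function('K')(y, T) = 0 (Function('K')(y, T) = Mul(0, Add(Rational(-4, 3), T)) = 0)
Pow(Add(-8100, Function('K')(Function('E')(2), Function('p')(Function('M')(-5)))), Rational(1, 2)) = Pow(Add(-8100, 0), Rational(1, 2)) = Pow(-8100, Rational(1, 2)) = Mul(90, I)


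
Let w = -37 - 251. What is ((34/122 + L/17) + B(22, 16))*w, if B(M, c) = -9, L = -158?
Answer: 5380416/1037 ≈ 5188.4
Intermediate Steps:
w = -288
((34/122 + L/17) + B(22, 16))*w = ((34/122 - 158/17) - 9)*(-288) = ((34*(1/122) - 158*1/17) - 9)*(-288) = ((17/61 - 158/17) - 9)*(-288) = (-9349/1037 - 9)*(-288) = -18682/1037*(-288) = 5380416/1037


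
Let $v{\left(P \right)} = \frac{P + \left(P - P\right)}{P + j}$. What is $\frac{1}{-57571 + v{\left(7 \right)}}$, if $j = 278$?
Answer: $- \frac{285}{16407728} \approx -1.737 \cdot 10^{-5}$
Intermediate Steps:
$v{\left(P \right)} = \frac{P}{278 + P}$ ($v{\left(P \right)} = \frac{P + \left(P - P\right)}{P + 278} = \frac{P + 0}{278 + P} = \frac{P}{278 + P}$)
$\frac{1}{-57571 + v{\left(7 \right)}} = \frac{1}{-57571 + \frac{7}{278 + 7}} = \frac{1}{-57571 + \frac{7}{285}} = \frac{1}{- \frac{16407728}{285}} = - \frac{285}{16407728}$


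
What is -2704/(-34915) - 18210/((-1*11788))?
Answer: 333838451/205789010 ≈ 1.6222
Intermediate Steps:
-2704/(-34915) - 18210/((-1*11788)) = -2704*(-1/34915) - 18210/(-11788) = 2704/34915 - 18210*(-1/11788) = 2704/34915 + 9105/5894 = 333838451/205789010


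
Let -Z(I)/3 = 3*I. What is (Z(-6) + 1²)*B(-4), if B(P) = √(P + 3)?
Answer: 55*I ≈ 55.0*I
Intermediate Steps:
B(P) = √(3 + P)
Z(I) = -9*I
(Z(-6) + 1²)*B(-4) = (-9*(-6) + 1²)*√(3 - 4) = (54 + 1)*√(-1) = 55*I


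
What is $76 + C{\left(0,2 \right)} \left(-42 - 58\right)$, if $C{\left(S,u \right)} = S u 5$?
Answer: $76$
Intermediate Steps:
$C{\left(S,u \right)} = 5 S u$
$76 + C{\left(0,2 \right)} \left(-42 - 58\right) = 76 + 5 \cdot 0 \cdot 2 \left(-42 - 58\right) = 76 + 0 \left(-100\right) = 76 + 0 = 76$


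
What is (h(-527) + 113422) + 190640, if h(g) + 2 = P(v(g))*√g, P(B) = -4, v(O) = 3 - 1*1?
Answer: 304060 - 4*I*√527 ≈ 3.0406e+5 - 91.826*I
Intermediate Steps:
v(O) = 2 (v(O) = 3 - 1 = 2)
h(g) = -2 - 4*√g
(h(-527) + 113422) + 190640 = ((-2 - 4*I*√527) + 113422) + 190640 = (113420 - 4*I*√527) + 190640 = 304060 - 4*I*√527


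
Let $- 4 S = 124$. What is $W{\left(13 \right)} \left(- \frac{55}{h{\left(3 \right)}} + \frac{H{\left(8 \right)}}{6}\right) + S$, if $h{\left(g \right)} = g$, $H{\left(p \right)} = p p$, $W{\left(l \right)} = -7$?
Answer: $\frac{68}{3} \approx 22.667$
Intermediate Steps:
$S = -31$ ($S = \left(- \frac{1}{4}\right) 124 = -31$)
$H{\left(p \right)} = p^{2}$
$W{\left(13 \right)} \left(- \frac{55}{h{\left(3 \right)}} + \frac{H{\left(8 \right)}}{6}\right) + S = - 7 \left(- \frac{55}{3} + \frac{8^{2}}{6}\right) - 31 = - 7 \left(\left(-55\right) \frac{1}{3} + 64 \cdot \frac{1}{6}\right) - 31 = - 7 \left(- \frac{55}{3} + \frac{32}{3}\right) - 31 = \left(-7\right) \left(- \frac{23}{3}\right) - 31 = \frac{161}{3} - 31 = \frac{68}{3}$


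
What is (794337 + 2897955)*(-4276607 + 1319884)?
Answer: -10917084679116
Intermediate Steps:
(794337 + 2897955)*(-4276607 + 1319884) = 3692292*(-2956723) = -10917084679116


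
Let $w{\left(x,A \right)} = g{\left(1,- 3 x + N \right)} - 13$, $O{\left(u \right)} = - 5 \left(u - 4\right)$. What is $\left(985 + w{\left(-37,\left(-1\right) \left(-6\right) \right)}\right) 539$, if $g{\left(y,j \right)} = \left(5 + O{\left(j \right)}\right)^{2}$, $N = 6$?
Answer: $169554308$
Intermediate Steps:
$O{\left(u \right)} = 20 - 5 u$ ($O{\left(u \right)} = - 5 \left(-4 + u\right) = 20 - 5 u$)
$g{\left(y,j \right)} = \left(25 - 5 j\right)^{2}$ ($g{\left(y,j \right)} = \left(5 - \left(-20 + 5 j\right)\right)^{2} = \left(25 - 5 j\right)^{2}$)
$w{\left(x,A \right)} = -13 + 25 \left(1 - 3 x\right)^{2}$ ($w{\left(x,A \right)} = 25 \left(-5 - \left(-6 + 3 x\right)\right)^{2} - 13 = 25 \left(1 - 3 x\right)^{2} - 13 = -13 + 25 \left(1 - 3 x\right)^{2}$)
$\left(985 + w{\left(-37,\left(-1\right) \left(-6\right) \right)}\right) 539 = \left(985 - \left(13 - 25 \left(-1 + 3 \left(-37\right)\right)^{2}\right)\right) 539 = \left(985 - \left(13 - 25 \left(-1 - 111\right)^{2}\right)\right) 539 = \left(985 - \left(13 - 25 \left(-112\right)^{2}\right)\right) 539 = \left(985 + \left(-13 + 25 \cdot 12544\right)\right) 539 = \left(985 + \left(-13 + 313600\right)\right) 539 = \left(985 + 313587\right) 539 = 314572 \cdot 539 = 169554308$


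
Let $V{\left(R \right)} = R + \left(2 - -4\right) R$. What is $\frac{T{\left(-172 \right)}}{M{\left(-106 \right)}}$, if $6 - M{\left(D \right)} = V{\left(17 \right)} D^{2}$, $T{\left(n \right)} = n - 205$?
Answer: $\frac{377}{1337078} \approx 0.00028196$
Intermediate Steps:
$T{\left(n \right)} = -205 + n$
$V{\left(R \right)} = 7 R$ ($V{\left(R \right)} = R + \left(2 + 4\right) R = R + 6 R = 7 R$)
$M{\left(D \right)} = 6 - 119 D^{2}$ ($M{\left(D \right)} = 6 - 7 \cdot 17 D^{2} = 6 - 119 D^{2}$)
$\frac{T{\left(-172 \right)}}{M{\left(-106 \right)}} = \frac{-205 - 172}{6 - 119 \left(-106\right)^{2}} = - \frac{377}{6 - 1337084} = - \frac{377}{-1337078} = \left(-377\right) \left(- \frac{1}{1337078}\right) = \frac{377}{1337078}$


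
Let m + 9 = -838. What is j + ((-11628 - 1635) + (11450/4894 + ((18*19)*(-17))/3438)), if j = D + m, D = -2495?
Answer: -7760491991/467377 ≈ -16604.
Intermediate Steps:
m = -847 (m = -9 - 838 = -847)
j = -3342 (j = -2495 - 847 = -3342)
j + ((-11628 - 1635) + (11450/4894 + ((18*19)*(-17))/3438)) = -3342 + ((-11628 - 1635) + (11450/4894 + ((18*19)*(-17))/3438)) = -3342 + (-13263 + (11450*(1/4894) + (342*(-17))*(1/3438))) = -3342 + (-13263 + (5725/2447 - 5814*1/3438)) = -3342 + (-13263 + (5725/2447 - 323/191)) = -3342 + (-13263 + 303094/467377) = -3342 - 6198518057/467377 = -7760491991/467377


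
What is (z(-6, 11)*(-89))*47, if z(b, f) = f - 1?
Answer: -41830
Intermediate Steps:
z(b, f) = -1 + f
(z(-6, 11)*(-89))*47 = ((-1 + 11)*(-89))*47 = (10*(-89))*47 = -890*47 = -41830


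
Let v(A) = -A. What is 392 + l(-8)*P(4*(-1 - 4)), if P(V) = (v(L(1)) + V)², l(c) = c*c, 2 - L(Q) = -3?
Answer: 40392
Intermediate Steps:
L(Q) = 5 (L(Q) = 2 - 1*(-3) = 2 + 3 = 5)
l(c) = c²
P(V) = (-5 + V)² (P(V) = (-1*5 + V)² = (-5 + V)²)
392 + l(-8)*P(4*(-1 - 4)) = 392 + (-8)²*(-5 + 4*(-1 - 4))² = 392 + 64*(-5 + 4*(-5))² = 392 + 64*(-5 - 20)² = 392 + 64*(-25)² = 392 + 64*625 = 392 + 40000 = 40392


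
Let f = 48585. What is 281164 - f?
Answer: 232579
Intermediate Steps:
281164 - f = 281164 - 1*48585 = 281164 - 48585 = 232579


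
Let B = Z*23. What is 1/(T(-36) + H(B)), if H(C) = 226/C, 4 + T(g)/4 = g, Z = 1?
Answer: -23/3454 ≈ -0.0066589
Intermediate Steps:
T(g) = -16 + 4*g
B = 23 (B = 1*23 = 23)
1/(T(-36) + H(B)) = 1/((-16 + 4*(-36)) + 226/23) = 1/((-16 - 144) + 226*(1/23)) = 1/(-160 + 226/23) = 1/(-3454/23) = -23/3454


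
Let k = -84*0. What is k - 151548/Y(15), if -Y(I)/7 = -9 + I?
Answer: 25258/7 ≈ 3608.3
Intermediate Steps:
Y(I) = 63 - 7*I (Y(I) = -7*(-9 + I) = 63 - 7*I)
k = 0
k - 151548/Y(15) = 0 - 151548/(63 - 7*15) = 0 - 151548/(63 - 105) = 0 - 151548/(-42) = 0 - 151548*(-1)/42 = 0 - 346*(-73/7) = 0 + 25258/7 = 25258/7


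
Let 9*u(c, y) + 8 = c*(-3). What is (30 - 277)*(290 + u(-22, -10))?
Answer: -658996/9 ≈ -73222.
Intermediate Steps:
u(c, y) = -8/9 - c/3 (u(c, y) = -8/9 + (c*(-3))/9 = -8/9 + (-3*c)/9 = -8/9 - c/3)
(30 - 277)*(290 + u(-22, -10)) = (30 - 277)*(290 + (-8/9 - ⅓*(-22))) = -247*(290 + (-8/9 + 22/3)) = -247*(290 + 58/9) = -247*2668/9 = -658996/9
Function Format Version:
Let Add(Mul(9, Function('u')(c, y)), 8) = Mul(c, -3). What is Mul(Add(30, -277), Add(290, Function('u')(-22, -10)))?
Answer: Rational(-658996, 9) ≈ -73222.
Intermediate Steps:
Function('u')(c, y) = Add(Rational(-8, 9), Mul(Rational(-1, 3), c)) (Function('u')(c, y) = Add(Rational(-8, 9), Mul(Rational(1, 9), Mul(c, -3))) = Add(Rational(-8, 9), Mul(Rational(1, 9), Mul(-3, c))) = Add(Rational(-8, 9), Mul(Rational(-1, 3), c)))
Mul(Add(30, -277), Add(290, Function('u')(-22, -10))) = Mul(Add(30, -277), Add(290, Add(Rational(-8, 9), Mul(Rational(-1, 3), -22)))) = Mul(-247, Add(290, Add(Rational(-8, 9), Rational(22, 3)))) = Mul(-247, Add(290, Rational(58, 9))) = Mul(-247, Rational(2668, 9)) = Rational(-658996, 9)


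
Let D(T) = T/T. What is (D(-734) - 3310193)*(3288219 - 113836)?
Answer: -10507817211536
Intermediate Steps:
D(T) = 1
(D(-734) - 3310193)*(3288219 - 113836) = (1 - 3310193)*(3288219 - 113836) = -3310192*3174383 = -10507817211536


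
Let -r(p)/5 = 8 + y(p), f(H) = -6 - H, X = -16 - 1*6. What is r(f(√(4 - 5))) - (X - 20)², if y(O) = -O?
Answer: -1834 - 5*I ≈ -1834.0 - 5.0*I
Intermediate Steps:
X = -22 (X = -16 - 6 = -22)
r(p) = -40 + 5*p (r(p) = -5*(8 - p) = -40 + 5*p)
r(f(√(4 - 5))) - (X - 20)² = (-40 + 5*(-6 - √(4 - 5))) - (-22 - 20)² = (-40 + 5*(-6 - √(-1))) - 1*(-42)² = (-40 + 5*(-6 - I)) - 1*1764 = (-40 + (-30 - 5*I)) - 1764 = (-70 - 5*I) - 1764 = -1834 - 5*I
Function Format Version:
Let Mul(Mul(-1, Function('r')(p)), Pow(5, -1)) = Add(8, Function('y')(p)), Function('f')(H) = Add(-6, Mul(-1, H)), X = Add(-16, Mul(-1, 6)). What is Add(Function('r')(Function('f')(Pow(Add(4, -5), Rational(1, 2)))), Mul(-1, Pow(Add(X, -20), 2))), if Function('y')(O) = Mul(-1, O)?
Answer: Add(-1834, Mul(-5, I)) ≈ Add(-1834.0, Mul(-5.0000, I))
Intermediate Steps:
X = -22 (X = Add(-16, -6) = -22)
Function('r')(p) = Add(-40, Mul(5, p)) (Function('r')(p) = Mul(-5, Add(8, Mul(-1, p))) = Add(-40, Mul(5, p)))
Add(Function('r')(Function('f')(Pow(Add(4, -5), Rational(1, 2)))), Mul(-1, Pow(Add(X, -20), 2))) = Add(Add(-40, Mul(5, Add(-6, Mul(-1, Pow(Add(4, -5), Rational(1, 2)))))), Mul(-1, Pow(Add(-22, -20), 2))) = Add(Add(-40, Mul(5, Add(-6, Mul(-1, Pow(-1, Rational(1, 2)))))), Mul(-1, Pow(-42, 2))) = Add(Add(-40, Mul(5, Add(-6, Mul(-1, I)))), Mul(-1, 1764)) = Add(Add(-40, Add(-30, Mul(-5, I))), -1764) = Add(Add(-70, Mul(-5, I)), -1764) = Add(-1834, Mul(-5, I))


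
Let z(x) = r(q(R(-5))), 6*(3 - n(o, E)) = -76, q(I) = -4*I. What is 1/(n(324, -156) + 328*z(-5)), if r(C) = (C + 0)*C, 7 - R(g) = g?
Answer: 3/2267183 ≈ 1.3232e-6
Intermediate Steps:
R(g) = 7 - g
n(o, E) = 47/3 (n(o, E) = 3 - ⅙*(-76) = 3 + 38/3 = 47/3)
r(C) = C² (r(C) = C*C = C²)
z(x) = 2304 (z(x) = (-4*(7 - 1*(-5)))² = (-4*(7 + 5))² = (-4*12)² = (-48)² = 2304)
1/(n(324, -156) + 328*z(-5)) = 1/(47/3 + 328*2304) = 1/(47/3 + 755712) = 1/(2267183/3) = 3/2267183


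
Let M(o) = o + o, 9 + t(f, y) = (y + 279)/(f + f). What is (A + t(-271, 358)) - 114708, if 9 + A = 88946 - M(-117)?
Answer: -13846569/542 ≈ -25547.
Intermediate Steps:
t(f, y) = -9 + (279 + y)/(2*f) (t(f, y) = -9 + (y + 279)/(f + f) = -9 + (279 + y)/((2*f)) = -9 + (279 + y)*(1/(2*f)) = -9 + (279 + y)/(2*f))
M(o) = 2*o
A = 89171 (A = -9 + (88946 - 2*(-117)) = -9 + (88946 - 1*(-234)) = -9 + (88946 + 234) = -9 + 89180 = 89171)
(A + t(-271, 358)) - 114708 = (89171 + (1/2)*(279 + 358 - 18*(-271))/(-271)) - 114708 = (89171 + (1/2)*(-1/271)*(279 + 358 + 4878)) - 114708 = (89171 + (1/2)*(-1/271)*5515) - 114708 = (89171 - 5515/542) - 114708 = 48325167/542 - 114708 = -13846569/542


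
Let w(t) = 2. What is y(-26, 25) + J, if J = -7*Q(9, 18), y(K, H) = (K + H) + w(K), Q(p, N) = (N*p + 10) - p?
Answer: -1140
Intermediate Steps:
Q(p, N) = 10 - p + N*p (Q(p, N) = (10 + N*p) - p = 10 - p + N*p)
y(K, H) = 2 + H + K (y(K, H) = (K + H) + 2 = (H + K) + 2 = 2 + H + K)
J = -1141 (J = -7*(10 - 1*9 + 18*9) = -7*(10 - 9 + 162) = -7*163 = -1141)
y(-26, 25) + J = (2 + 25 - 26) - 1141 = 1 - 1141 = -1140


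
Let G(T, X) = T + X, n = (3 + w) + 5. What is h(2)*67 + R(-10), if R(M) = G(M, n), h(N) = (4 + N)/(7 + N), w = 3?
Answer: 137/3 ≈ 45.667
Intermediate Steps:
h(N) = (4 + N)/(7 + N)
n = 11 (n = (3 + 3) + 5 = 6 + 5 = 11)
R(M) = 11 + M (R(M) = M + 11 = 11 + M)
h(2)*67 + R(-10) = ((4 + 2)/(7 + 2))*67 + (11 - 10) = (6/9)*67 + 1 = ((⅑)*6)*67 + 1 = (⅔)*67 + 1 = 134/3 + 1 = 137/3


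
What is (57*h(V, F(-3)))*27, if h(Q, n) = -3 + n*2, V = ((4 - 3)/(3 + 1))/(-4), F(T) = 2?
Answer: 1539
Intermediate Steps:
V = -1/16 (V = (1/4)*(-¼) = (1*(¼))*(-¼) = (¼)*(-¼) = -1/16 ≈ -0.062500)
h(Q, n) = -3 + 2*n
(57*h(V, F(-3)))*27 = (57*(-3 + 2*2))*27 = (57*(-3 + 4))*27 = (57*1)*27 = 57*27 = 1539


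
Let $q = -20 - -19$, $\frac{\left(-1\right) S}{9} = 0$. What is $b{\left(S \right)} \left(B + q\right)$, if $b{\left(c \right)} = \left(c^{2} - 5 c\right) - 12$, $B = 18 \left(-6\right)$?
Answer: $1308$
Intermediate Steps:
$S = 0$ ($S = \left(-9\right) 0 = 0$)
$B = -108$
$b{\left(c \right)} = -12 + c^{2} - 5 c$
$q = -1$ ($q = -20 + 19 = -1$)
$b{\left(S \right)} \left(B + q\right) = \left(-12 + 0^{2} - 0\right) \left(-108 - 1\right) = \left(-12 + 0 + 0\right) \left(-109\right) = \left(-12\right) \left(-109\right) = 1308$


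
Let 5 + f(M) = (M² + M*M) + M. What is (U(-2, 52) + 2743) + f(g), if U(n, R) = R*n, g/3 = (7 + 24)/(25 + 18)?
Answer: 4891563/1849 ≈ 2645.5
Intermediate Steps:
g = 93/43 (g = 3*((7 + 24)/(25 + 18)) = 3*(31/43) = 93/43 ≈ 2.1628)
f(M) = -5 + M + 2*M² (f(M) = -5 + ((M² + M*M) + M) = -5 + ((M² + M²) + M) = -5 + (2*M² + M) = -5 + (M + 2*M²) = -5 + M + 2*M²)
(U(-2, 52) + 2743) + f(g) = (52*(-2) + 2743) + (-5 + 93/43 + 2*(93/43)²) = (-104 + 2743) + (-5 + 93/43 + 2*(8649/1849)) = 2639 + (-5 + 93/43 + 17298/1849) = 2639 + 12052/1849 = 4891563/1849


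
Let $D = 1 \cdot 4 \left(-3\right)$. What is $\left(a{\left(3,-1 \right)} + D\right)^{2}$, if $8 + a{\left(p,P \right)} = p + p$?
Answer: $196$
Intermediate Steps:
$D = -12$ ($D = 4 \left(-3\right) = -12$)
$a{\left(p,P \right)} = -8 + 2 p$ ($a{\left(p,P \right)} = -8 + \left(p + p\right) = -8 + 2 p$)
$\left(a{\left(3,-1 \right)} + D\right)^{2} = \left(\left(-8 + 2 \cdot 3\right) - 12\right)^{2} = \left(\left(-8 + 6\right) - 12\right)^{2} = \left(-2 - 12\right)^{2} = \left(-14\right)^{2} = 196$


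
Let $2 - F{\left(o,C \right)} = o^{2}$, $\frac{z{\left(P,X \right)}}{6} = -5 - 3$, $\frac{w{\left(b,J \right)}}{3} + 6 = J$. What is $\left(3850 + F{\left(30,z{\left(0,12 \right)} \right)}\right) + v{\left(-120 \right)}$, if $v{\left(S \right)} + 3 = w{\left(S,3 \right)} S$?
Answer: $4029$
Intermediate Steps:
$w{\left(b,J \right)} = -18 + 3 J$
$z{\left(P,X \right)} = -48$ ($z{\left(P,X \right)} = 6 \left(-5 - 3\right) = 6 \left(-8\right) = -48$)
$F{\left(o,C \right)} = 2 - o^{2}$
$v{\left(S \right)} = -3 - 9 S$ ($v{\left(S \right)} = -3 + \left(-18 + 3 \cdot 3\right) S = -3 + \left(-18 + 9\right) S = -3 - 9 S$)
$\left(3850 + F{\left(30,z{\left(0,12 \right)} \right)}\right) + v{\left(-120 \right)} = \left(3850 + \left(2 - 30^{2}\right)\right) - -1077 = \left(3850 + \left(2 - 900\right)\right) + \left(-3 + 1080\right) = \left(3850 + \left(2 - 900\right)\right) + 1077 = \left(3850 - 898\right) + 1077 = 2952 + 1077 = 4029$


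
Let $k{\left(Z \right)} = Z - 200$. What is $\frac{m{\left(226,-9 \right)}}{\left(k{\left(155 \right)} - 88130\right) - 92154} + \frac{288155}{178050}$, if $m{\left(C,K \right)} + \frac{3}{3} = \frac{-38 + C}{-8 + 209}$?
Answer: $\frac{696300374443}{430241551230} \approx 1.6184$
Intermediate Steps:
$k{\left(Z \right)} = -200 + Z$ ($k{\left(Z \right)} = Z - 200 = -200 + Z$)
$m{\left(C,K \right)} = - \frac{239}{201} + \frac{C}{201}$ ($m{\left(C,K \right)} = -1 + \frac{-38 + C}{-8 + 209} = -1 + \frac{-38 + C}{201} = -1 + \left(-38 + C\right) \frac{1}{201} = -1 + \left(- \frac{38}{201} + \frac{C}{201}\right) = - \frac{239}{201} + \frac{C}{201}$)
$\frac{m{\left(226,-9 \right)}}{\left(k{\left(155 \right)} - 88130\right) - 92154} + \frac{288155}{178050} = \frac{- \frac{239}{201} + \frac{1}{201} \cdot 226}{\left(\left(-200 + 155\right) - 88130\right) - 92154} + \frac{288155}{178050} = \frac{- \frac{239}{201} + \frac{226}{201}}{\left(-45 - 88130\right) - 92154} + 288155 \cdot \frac{1}{178050} = - \frac{13}{201 \left(-88175 - 92154\right)} + \frac{57631}{35610} = - \frac{13}{201 \left(-180329\right)} + \frac{57631}{35610} = \left(- \frac{13}{201}\right) \left(- \frac{1}{180329}\right) + \frac{57631}{35610} = \frac{13}{36246129} + \frac{57631}{35610} = \frac{696300374443}{430241551230}$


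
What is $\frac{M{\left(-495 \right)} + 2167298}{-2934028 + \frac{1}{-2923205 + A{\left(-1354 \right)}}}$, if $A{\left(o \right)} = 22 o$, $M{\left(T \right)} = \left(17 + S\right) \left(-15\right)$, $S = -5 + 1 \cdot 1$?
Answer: $- \frac{6399439989279}{8664164145805} \approx -0.73861$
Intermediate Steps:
$S = -4$ ($S = -5 + 1 = -4$)
$M{\left(T \right)} = -195$ ($M{\left(T \right)} = \left(17 - 4\right) \left(-15\right) = 13 \left(-15\right) = -195$)
$\frac{M{\left(-495 \right)} + 2167298}{-2934028 + \frac{1}{-2923205 + A{\left(-1354 \right)}}} = \frac{-195 + 2167298}{-2934028 + \frac{1}{-2923205 + 22 \left(-1354\right)}} = \frac{2167103}{-2934028 + \frac{1}{-2923205 - 29788}} = \frac{2167103}{-2934028 + \frac{1}{-2952993}} = \frac{2167103}{-2934028 - \frac{1}{2952993}} = \frac{2167103}{- \frac{8664164145805}{2952993}} = 2167103 \left(- \frac{2952993}{8664164145805}\right) = - \frac{6399439989279}{8664164145805}$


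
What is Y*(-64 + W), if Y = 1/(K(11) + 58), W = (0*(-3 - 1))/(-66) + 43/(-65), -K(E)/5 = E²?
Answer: 4203/35555 ≈ 0.11821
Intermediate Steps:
K(E) = -5*E²
W = -43/65 (W = (0*(-4))*(-1/66) + 43*(-1/65) = 0*(-1/66) - 43/65 = 0 - 43/65 = -43/65 ≈ -0.66154)
Y = -1/547 (Y = 1/(-5*11² + 58) = 1/(-5*121 + 58) = 1/(-605 + 58) = 1/(-547) = -1/547 ≈ -0.0018282)
Y*(-64 + W) = -(-64 - 43/65)/547 = -1/547*(-4203/65) = 4203/35555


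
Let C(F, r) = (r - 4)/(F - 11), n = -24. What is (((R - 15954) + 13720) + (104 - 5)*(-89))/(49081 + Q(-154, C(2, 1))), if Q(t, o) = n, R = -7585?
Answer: -18630/49057 ≈ -0.37976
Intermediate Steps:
C(F, r) = (-4 + r)/(-11 + F)
Q(t, o) = -24
(((R - 15954) + 13720) + (104 - 5)*(-89))/(49081 + Q(-154, C(2, 1))) = (((-7585 - 15954) + 13720) + (104 - 5)*(-89))/(49081 - 24) = ((-23539 + 13720) + 99*(-89))/49057 = (-9819 - 8811)*(1/49057) = -18630*1/49057 = -18630/49057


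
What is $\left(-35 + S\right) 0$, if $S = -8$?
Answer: $0$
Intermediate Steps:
$\left(-35 + S\right) 0 = \left(-35 - 8\right) 0 = \left(-43\right) 0 = 0$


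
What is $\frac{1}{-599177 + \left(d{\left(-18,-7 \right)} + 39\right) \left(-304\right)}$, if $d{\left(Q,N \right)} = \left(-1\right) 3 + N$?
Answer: $- \frac{1}{607993} \approx -1.6448 \cdot 10^{-6}$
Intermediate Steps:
$d{\left(Q,N \right)} = -3 + N$
$\frac{1}{-599177 + \left(d{\left(-18,-7 \right)} + 39\right) \left(-304\right)} = \frac{1}{-599177 + \left(\left(-3 - 7\right) + 39\right) \left(-304\right)} = \frac{1}{-599177 + \left(-10 + 39\right) \left(-304\right)} = \frac{1}{-599177 + 29 \left(-304\right)} = \frac{1}{-599177 - 8816} = \frac{1}{-607993} = - \frac{1}{607993}$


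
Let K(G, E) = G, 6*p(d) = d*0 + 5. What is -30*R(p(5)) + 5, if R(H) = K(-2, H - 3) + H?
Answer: 40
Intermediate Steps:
p(d) = 5/6 (p(d) = (d*0 + 5)/6 = (0 + 5)/6 = (1/6)*5 = 5/6)
R(H) = -2 + H
-30*R(p(5)) + 5 = -30*(-2 + 5/6) + 5 = -30*(-7/6) + 5 = 35 + 5 = 40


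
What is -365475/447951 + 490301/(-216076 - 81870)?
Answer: -109507545867/44488402882 ≈ -2.4615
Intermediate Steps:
-365475/447951 + 490301/(-216076 - 81870) = -365475*1/447951 + 490301/(-297946) = -121825/149317 + 490301*(-1/297946) = -121825/149317 - 490301/297946 = -109507545867/44488402882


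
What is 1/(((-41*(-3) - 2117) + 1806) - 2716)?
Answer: -1/2904 ≈ -0.00034435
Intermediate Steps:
1/(((-41*(-3) - 2117) + 1806) - 2716) = 1/(((123 - 2117) + 1806) - 2716) = 1/((-1994 + 1806) - 2716) = 1/(-188 - 2716) = 1/(-2904) = -1/2904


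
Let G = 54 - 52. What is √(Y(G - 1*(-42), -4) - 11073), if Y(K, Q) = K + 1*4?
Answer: 105*I ≈ 105.0*I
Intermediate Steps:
G = 2
Y(K, Q) = 4 + K (Y(K, Q) = K + 4 = 4 + K)
√(Y(G - 1*(-42), -4) - 11073) = √((4 + (2 - 1*(-42))) - 11073) = √((4 + (2 + 42)) - 11073) = √((4 + 44) - 11073) = √(48 - 11073) = √(-11025) = 105*I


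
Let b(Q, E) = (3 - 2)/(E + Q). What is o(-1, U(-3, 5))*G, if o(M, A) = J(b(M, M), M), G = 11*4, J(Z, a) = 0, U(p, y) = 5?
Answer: 0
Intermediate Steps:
b(Q, E) = 1/(E + Q)
G = 44
o(M, A) = 0
o(-1, U(-3, 5))*G = 0*44 = 0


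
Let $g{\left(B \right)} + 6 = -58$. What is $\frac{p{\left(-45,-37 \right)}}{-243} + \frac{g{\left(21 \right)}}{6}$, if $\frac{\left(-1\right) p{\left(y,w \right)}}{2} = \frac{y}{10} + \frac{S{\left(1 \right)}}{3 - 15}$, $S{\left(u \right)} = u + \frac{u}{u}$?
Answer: $- \frac{7804}{729} \approx -10.705$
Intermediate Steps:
$g{\left(B \right)} = -64$ ($g{\left(B \right)} = -6 - 58 = -64$)
$S{\left(u \right)} = 1 + u$ ($S{\left(u \right)} = u + 1 = 1 + u$)
$p{\left(y,w \right)} = \frac{1}{3} - \frac{y}{5}$ ($p{\left(y,w \right)} = - 2 \left(\frac{y}{10} + \frac{1 + 1}{3 - 15}\right) = - 2 \left(y \frac{1}{10} + \frac{2}{3 - 15}\right) = - 2 \left(\frac{y}{10} + \frac{2}{-12}\right) = - 2 \left(\frac{y}{10} + 2 \left(- \frac{1}{12}\right)\right) = - 2 \left(\frac{y}{10} - \frac{1}{6}\right) = - 2 \left(- \frac{1}{6} + \frac{y}{10}\right) = \frac{1}{3} - \frac{y}{5}$)
$\frac{p{\left(-45,-37 \right)}}{-243} + \frac{g{\left(21 \right)}}{6} = \frac{\frac{1}{3} - -9}{-243} - \frac{64}{6} = \left(\frac{1}{3} + 9\right) \left(- \frac{1}{243}\right) - \frac{32}{3} = \frac{28}{3} \left(- \frac{1}{243}\right) - \frac{32}{3} = - \frac{28}{729} - \frac{32}{3} = - \frac{7804}{729}$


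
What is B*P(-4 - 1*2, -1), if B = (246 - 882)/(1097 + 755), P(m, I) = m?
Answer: 954/463 ≈ 2.0605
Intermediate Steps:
B = -159/463 (B = -636/1852 = -636*1/1852 = -159/463 ≈ -0.34341)
B*P(-4 - 1*2, -1) = -159*(-4 - 1*2)/463 = -159*(-4 - 2)/463 = -159/463*(-6) = 954/463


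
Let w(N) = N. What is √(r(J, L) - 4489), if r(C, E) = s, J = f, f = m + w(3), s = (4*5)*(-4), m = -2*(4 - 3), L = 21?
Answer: I*√4569 ≈ 67.594*I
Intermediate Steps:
m = -2 (m = -2*1 = -2)
s = -80 (s = 20*(-4) = -80)
f = 1 (f = -2 + 3 = 1)
J = 1
r(C, E) = -80
√(r(J, L) - 4489) = √(-80 - 4489) = √(-4569) = I*√4569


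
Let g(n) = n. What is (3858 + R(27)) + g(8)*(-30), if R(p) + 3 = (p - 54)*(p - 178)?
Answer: 7692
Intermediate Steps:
R(p) = -3 + (-178 + p)*(-54 + p) (R(p) = -3 + (p - 54)*(p - 178) = -3 + (-54 + p)*(-178 + p) = -3 + (-178 + p)*(-54 + p))
(3858 + R(27)) + g(8)*(-30) = (3858 + (9609 + 27² - 232*27)) + 8*(-30) = (3858 + (9609 + 729 - 6264)) - 240 = (3858 + 4074) - 240 = 7932 - 240 = 7692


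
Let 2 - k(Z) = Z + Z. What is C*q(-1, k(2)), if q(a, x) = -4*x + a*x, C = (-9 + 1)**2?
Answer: 640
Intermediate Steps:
k(Z) = 2 - 2*Z (k(Z) = 2 - (Z + Z) = 2 - 2*Z)
C = 64 (C = (-8)**2 = 64)
C*q(-1, k(2)) = 64*((2 - 2*2)*(-4 - 1)) = 64*((2 - 4)*(-5)) = 64*(-2*(-5)) = 64*10 = 640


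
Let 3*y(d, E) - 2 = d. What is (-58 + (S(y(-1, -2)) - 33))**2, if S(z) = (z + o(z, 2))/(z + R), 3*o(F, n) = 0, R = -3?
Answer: 531441/64 ≈ 8303.8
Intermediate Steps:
o(F, n) = 0 (o(F, n) = (1/3)*0 = 0)
y(d, E) = 2/3 + d/3
S(z) = z/(-3 + z) (S(z) = (z + 0)/(z - 3) = z/(-3 + z))
(-58 + (S(y(-1, -2)) - 33))**2 = (-58 + ((2/3 + (1/3)*(-1))/(-3 + (2/3 + (1/3)*(-1))) - 33))**2 = (-58 + ((2/3 - 1/3)/(-3 + (2/3 - 1/3)) - 33))**2 = (-58 + (1/(3*(-3 + 1/3)) - 33))**2 = (-58 + (1/(3*(-8/3)) - 33))**2 = (-58 + ((1/3)*(-3/8) - 33))**2 = (-58 + (-1/8 - 33))**2 = (-58 - 265/8)**2 = (-729/8)**2 = 531441/64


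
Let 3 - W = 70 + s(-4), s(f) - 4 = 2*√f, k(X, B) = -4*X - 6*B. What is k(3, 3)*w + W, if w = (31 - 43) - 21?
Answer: 919 - 4*I ≈ 919.0 - 4.0*I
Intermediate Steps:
k(X, B) = -6*B - 4*X
w = -33 (w = -12 - 21 = -33)
s(f) = 4 + 2*√f
W = -71 - 4*I (W = 3 - (70 + (4 + 2*√(-4))) = 3 - (70 + (4 + 2*(2*I))) = 3 - (70 + (4 + 4*I)) = 3 - (74 + 4*I) = 3 + (-74 - 4*I) = -71 - 4*I ≈ -71.0 - 4.0*I)
k(3, 3)*w + W = (-6*3 - 4*3)*(-33) + (-71 - 4*I) = (-18 - 12)*(-33) + (-71 - 4*I) = -30*(-33) + (-71 - 4*I) = 990 + (-71 - 4*I) = 919 - 4*I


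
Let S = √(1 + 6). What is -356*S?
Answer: -356*√7 ≈ -941.89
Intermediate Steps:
S = √7 ≈ 2.6458
-356*S = -356*√7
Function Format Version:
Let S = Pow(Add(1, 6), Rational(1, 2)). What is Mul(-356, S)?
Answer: Mul(-356, Pow(7, Rational(1, 2))) ≈ -941.89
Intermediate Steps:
S = Pow(7, Rational(1, 2)) ≈ 2.6458
Mul(-356, S) = Mul(-356, Pow(7, Rational(1, 2)))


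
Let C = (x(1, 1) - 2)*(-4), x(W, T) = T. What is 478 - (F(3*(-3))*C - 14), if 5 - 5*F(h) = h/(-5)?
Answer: 12236/25 ≈ 489.44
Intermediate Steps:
F(h) = 1 + h/25 (F(h) = 1 - h/(5*(-5)) = 1 - h*(-1)/(5*5) = 1 - (-1)*h/25 = 1 + h/25)
C = 4 (C = (1 - 2)*(-4) = -1*(-4) = 4)
478 - (F(3*(-3))*C - 14) = 478 - ((1 + (3*(-3))/25)*4 - 14) = 478 - ((1 + (1/25)*(-9))*4 - 14) = 478 - ((1 - 9/25)*4 - 14) = 478 - ((16/25)*4 - 14) = 478 - (64/25 - 14) = 478 - 1*(-286/25) = 478 + 286/25 = 12236/25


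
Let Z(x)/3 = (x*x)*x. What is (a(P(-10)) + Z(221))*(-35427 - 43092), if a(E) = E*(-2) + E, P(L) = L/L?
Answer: -2542569437058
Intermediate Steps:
P(L) = 1
Z(x) = 3*x³ (Z(x) = 3*((x*x)*x) = 3*(x²*x) = 3*x³)
a(E) = -E (a(E) = -2*E + E = -E)
(a(P(-10)) + Z(221))*(-35427 - 43092) = (-1*1 + 3*221³)*(-35427 - 43092) = (-1 + 3*10793861)*(-78519) = (-1 + 32381583)*(-78519) = 32381582*(-78519) = -2542569437058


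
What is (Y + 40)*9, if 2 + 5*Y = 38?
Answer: 2124/5 ≈ 424.80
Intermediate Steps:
Y = 36/5 (Y = -2/5 + (1/5)*38 = -2/5 + 38/5 = 36/5 ≈ 7.2000)
(Y + 40)*9 = (36/5 + 40)*9 = (236/5)*9 = 2124/5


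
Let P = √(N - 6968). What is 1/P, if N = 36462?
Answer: √29494/29494 ≈ 0.0058228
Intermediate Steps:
P = √29494 (P = √(36462 - 6968) = √29494 ≈ 171.74)
1/P = 1/(√29494) = √29494/29494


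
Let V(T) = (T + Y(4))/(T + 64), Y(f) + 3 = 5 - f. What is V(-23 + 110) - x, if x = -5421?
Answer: 818656/151 ≈ 5421.6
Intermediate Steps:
Y(f) = 2 - f (Y(f) = -3 + (5 - f) = 2 - f)
V(T) = (-2 + T)/(64 + T) (V(T) = (T + (2 - 1*4))/(T + 64) = (T + (2 - 4))/(64 + T) = (T - 2)/(64 + T) = (-2 + T)/(64 + T))
V(-23 + 110) - x = (-2 + (-23 + 110))/(64 + (-23 + 110)) - 1*(-5421) = (-2 + 87)/(64 + 87) + 5421 = 85/151 + 5421 = 818656/151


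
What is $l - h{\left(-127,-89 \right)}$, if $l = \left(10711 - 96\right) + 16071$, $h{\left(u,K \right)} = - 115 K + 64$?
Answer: $16387$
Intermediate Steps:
$h{\left(u,K \right)} = 64 - 115 K$
$l = 26686$ ($l = 10615 + 16071 = 26686$)
$l - h{\left(-127,-89 \right)} = 26686 - \left(64 - -10235\right) = 26686 - \left(64 + 10235\right) = 26686 - 10299 = 16387$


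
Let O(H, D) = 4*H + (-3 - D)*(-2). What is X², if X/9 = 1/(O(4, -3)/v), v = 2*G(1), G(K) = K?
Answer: 81/64 ≈ 1.2656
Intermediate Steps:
O(H, D) = 6 + 2*D + 4*H (O(H, D) = 4*H + (6 + 2*D) = 6 + 2*D + 4*H)
v = 2 (v = 2*1 = 2)
X = 9/8 (X = 9/(((6 + 2*(-3) + 4*4)/2)) = 9/(((6 - 6 + 16)*(½))) = 9/((16*(½))) = 9/8 ≈ 1.1250)
X² = (9/8)² = 81/64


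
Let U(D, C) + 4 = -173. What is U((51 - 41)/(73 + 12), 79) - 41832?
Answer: -42009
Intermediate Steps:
U(D, C) = -177 (U(D, C) = -4 - 173 = -177)
U((51 - 41)/(73 + 12), 79) - 41832 = -177 - 41832 = -42009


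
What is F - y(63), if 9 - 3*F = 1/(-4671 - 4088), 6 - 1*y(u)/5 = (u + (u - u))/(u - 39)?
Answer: -2916739/210216 ≈ -13.875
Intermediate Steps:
y(u) = 30 - 5*u/(-39 + u) (y(u) = 30 - 5*(u + (u - u))/(u - 39) = 30 - 5*(u + 0)/(-39 + u) = 30 - 5*u/(-39 + u))
F = 78832/26277 (F = 3 - 1/(3*(-4671 - 4088)) = 3 - 1/3/(-8759) = 3 - 1/3*(-1/8759) = 3 + 1/26277 = 78832/26277 ≈ 3.0000)
F - y(63) = 78832/26277 - 5*(-234 + 5*63)/(-39 + 63) = 78832/26277 - 5*(-234 + 315)/24 = 78832/26277 - 5*81/24 = 78832/26277 - 1*135/8 = 78832/26277 - 135/8 = -2916739/210216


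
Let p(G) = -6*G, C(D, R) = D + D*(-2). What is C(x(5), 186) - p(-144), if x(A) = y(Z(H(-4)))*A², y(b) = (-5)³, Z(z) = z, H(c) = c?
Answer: 2261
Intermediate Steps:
y(b) = -125
x(A) = -125*A²
C(D, R) = -D (C(D, R) = D - 2*D = -D)
C(x(5), 186) - p(-144) = -(-125)*5² - (-6)*(-144) = -(-125)*25 - 1*864 = -1*(-3125) - 864 = 3125 - 864 = 2261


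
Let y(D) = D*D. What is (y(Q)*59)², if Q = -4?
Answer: 891136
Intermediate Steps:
y(D) = D²
(y(Q)*59)² = ((-4)²*59)² = (16*59)² = 944² = 891136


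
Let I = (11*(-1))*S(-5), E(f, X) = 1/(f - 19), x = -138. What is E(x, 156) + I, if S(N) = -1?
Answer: 1726/157 ≈ 10.994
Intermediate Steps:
E(f, X) = 1/(-19 + f)
I = 11 (I = (11*(-1))*(-1) = -11*(-1) = 11)
E(x, 156) + I = 1/(-19 - 138) + 11 = 1/(-157) + 11 = -1/157 + 11 = 1726/157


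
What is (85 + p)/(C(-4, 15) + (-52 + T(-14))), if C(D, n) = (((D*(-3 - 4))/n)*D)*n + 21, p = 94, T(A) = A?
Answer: -179/157 ≈ -1.1401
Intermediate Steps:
C(D, n) = 21 - 7*D**2 (C(D, n) = (((D*(-7))/n)*D)*n + 21 = (((-7*D)/n)*D)*n + 21 = ((-7*D/n)*D)*n + 21 = (-7*D**2/n)*n + 21 = -7*D**2 + 21 = 21 - 7*D**2)
(85 + p)/(C(-4, 15) + (-52 + T(-14))) = (85 + 94)/((21 - 7*(-4)**2) + (-52 - 14)) = 179/((21 - 7*16) - 66) = 179/((21 - 112) - 66) = 179/(-91 - 66) = 179/(-157) = 179*(-1/157) = -179/157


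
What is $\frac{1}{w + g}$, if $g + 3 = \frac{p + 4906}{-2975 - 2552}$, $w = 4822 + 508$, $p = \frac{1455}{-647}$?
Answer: $\frac{3575969}{19046014136} \approx 0.00018775$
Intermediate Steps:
$p = - \frac{1455}{647}$ ($p = 1455 \left(- \frac{1}{647}\right) = - \frac{1455}{647} \approx -2.2488$)
$w = 5330$
$g = - \frac{13900634}{3575969}$ ($g = -3 + \frac{- \frac{1455}{647} + 4906}{-2975 - 2552} = -3 + \frac{3172727}{647 \left(-5527\right)} = -3 + \frac{3172727}{647} \left(- \frac{1}{5527}\right) = -3 - \frac{3172727}{3575969} = - \frac{13900634}{3575969} \approx -3.8872$)
$\frac{1}{w + g} = \frac{1}{5330 - \frac{13900634}{3575969}} = \frac{1}{\frac{19046014136}{3575969}} = \frac{3575969}{19046014136}$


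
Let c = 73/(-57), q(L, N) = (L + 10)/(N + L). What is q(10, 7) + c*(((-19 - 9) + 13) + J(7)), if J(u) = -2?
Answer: 22237/969 ≈ 22.948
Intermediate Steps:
q(L, N) = (10 + L)/(L + N)
c = -73/57 (c = 73*(-1/57) = -73/57 ≈ -1.2807)
q(10, 7) + c*(((-19 - 9) + 13) + J(7)) = (10 + 10)/(10 + 7) - 73*(((-19 - 9) + 13) - 2)/57 = 20/17 - 73*((-28 + 13) - 2)/57 = (1/17)*20 - 73*(-15 - 2)/57 = 20/17 - 73/57*(-17) = 20/17 + 1241/57 = 22237/969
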